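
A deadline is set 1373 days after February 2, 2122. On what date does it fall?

+365 (one year) → Feb 2, 2123 (1008 left).
+365 (one year) → Feb 2, 2124 (643 left).
+366 (one year; includes Feb 29, 2124) → Feb 2, 2125 (277 left).
Feb has 28 days: +27 → Mar 1, 2125 (250 left).
Mar has 31 days: +31 → Apr 1, 2125 (219 left).
Apr has 30 days: +30 → May 1, 2125 (189 left).
May has 31 days: +31 → Jun 1, 2125 (158 left).
Jun has 30 days: +30 → Jul 1, 2125 (128 left).
Jul has 31 days: +31 → Aug 1, 2125 (97 left).
Aug has 31 days: +31 → Sep 1, 2125 (66 left).
Sep has 30 days: +30 → Oct 1, 2125 (36 left).
Oct has 31 days: +31 → Nov 1, 2125 (5 left).
+5 → Nov 6, 2125.

November 6, 2125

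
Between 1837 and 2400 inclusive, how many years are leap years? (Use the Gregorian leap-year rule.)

Multiples of 4 in [1837,2400]: 141.
Of those, multiples of 100: 6 (not leap unless ÷400).
Multiples of 400: 2.
Leap years = 141 − 6 + 2 = 137.

137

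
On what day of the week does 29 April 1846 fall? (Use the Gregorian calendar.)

Wednesday

January 1, 1846 is a Thursday.
Jan 1, 1846 → Feb 1, 1846: 31 days (January has 31).
Feb 1, 1846 → Mar 1, 1846: 28 days (February has 28).
Mar 1, 1846 → Apr 1, 1846: 31 days (March has 31).
Apr 1, 1846 → Apr 29, 1846: 28 days.
Total: 118 days.
118 mod 7 = 6, so Thursday + 6 = Wednesday.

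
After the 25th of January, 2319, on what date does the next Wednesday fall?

January 29, 2319

Jan 25, 2319 is a Saturday.
From Saturday to the next Wednesday is 4 days.
Jan 25, 2319 + 4 = Jan 29, 2319.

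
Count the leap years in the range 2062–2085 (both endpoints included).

Multiples of 4 in [2062,2085]: 6.
Of those, multiples of 100: 0 (not leap unless ÷400).
Multiples of 400: 0.
Leap years = 6 − 0 + 0 = 6.

6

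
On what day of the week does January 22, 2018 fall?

Monday

January 1, 2018 is a Monday.
Jan 1, 2018 → Jan 22, 2018: 21 days.
Total: 21 days.
21 mod 7 = 0, so Monday + 0 = Monday.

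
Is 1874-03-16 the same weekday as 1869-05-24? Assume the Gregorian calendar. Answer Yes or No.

From May 24, 1869 to Mar 16, 1874 is 1757 days.
1757 mod 7 = 0, so they are the same weekday.
(May 24, 1869 is a Monday; Mar 16, 1874 is a Monday.)

Yes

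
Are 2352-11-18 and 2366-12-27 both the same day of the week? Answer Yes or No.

Yes

From Nov 18, 2352 to Dec 27, 2366 is 5152 days.
5152 mod 7 = 0, so they are the same weekday.
(Nov 18, 2352 is a Tuesday; Dec 27, 2366 is a Tuesday.)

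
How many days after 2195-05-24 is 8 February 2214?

May 24, 2195 → May 24, 2196: 366 days (Feb 29, 2196 is in that span).
May 24, 2196 → May 24, 2197: 365 days.
May 24, 2197 → May 24, 2198: 365 days.
May 24, 2198 → May 24, 2199: 365 days.
May 24, 2199 → May 24, 2200: 365 days.
May 24, 2200 → May 24, 2201: 365 days.
May 24, 2201 → May 24, 2202: 365 days.
May 24, 2202 → May 24, 2203: 365 days.
May 24, 2203 → May 24, 2204: 366 days (Feb 29, 2204 is in that span).
May 24, 2204 → May 24, 2205: 365 days.
May 24, 2205 → May 24, 2206: 365 days.
May 24, 2206 → May 24, 2207: 365 days.
May 24, 2207 → May 24, 2208: 366 days (Feb 29, 2208 is in that span).
May 24, 2208 → May 24, 2209: 365 days.
May 24, 2209 → May 24, 2210: 365 days.
May 24, 2210 → May 24, 2211: 365 days.
May 24, 2211 → May 24, 2212: 366 days (Feb 29, 2212 is in that span).
May 24, 2212 → May 24, 2213: 365 days.
May 24, 2213 → Jun 24, 2213: 31 days (May has 31).
Jun 24, 2213 → Jul 24, 2213: 30 days (June has 30).
Jul 24, 2213 → Aug 24, 2213: 31 days (July has 31).
Aug 24, 2213 → Sep 24, 2213: 31 days (August has 31).
Sep 24, 2213 → Oct 24, 2213: 30 days (September has 30).
Oct 24, 2213 → Nov 24, 2213: 31 days (October has 31).
Nov 24, 2213 → Dec 24, 2213: 30 days (November has 30).
Dec 24, 2213 → Jan 24, 2214: 31 days (December has 31).
Jan 24, 2214 → Feb 8, 2214: 15 days.
Total: 6834 days.

6834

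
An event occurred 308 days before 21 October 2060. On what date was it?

December 18, 2059

−21 → Sep 30, 2060 (end of Sep, 30 days; 287 left).
−30 → Aug 31, 2060 (end of Aug, 31 days; 257 left).
−31 → Jul 31, 2060 (end of Jul, 31 days; 226 left).
−31 → Jun 30, 2060 (end of Jun, 30 days; 195 left).
−30 → May 31, 2060 (end of May, 31 days; 165 left).
−31 → Apr 30, 2060 (end of Apr, 30 days; 134 left).
−30 → Mar 31, 2060 (end of Mar, 31 days; 104 left).
−31 → Feb 29, 2060 (end of Feb, 29 days; 73 left).
−29 → Jan 31, 2060 (end of Jan, 31 days; 44 left).
−31 → Dec 31, 2059 (end of Dec, 31 days; 13 left).
−13 → Dec 18, 2059.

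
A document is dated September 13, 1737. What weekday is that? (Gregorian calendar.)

Friday

Doomsday rule: the anchor day for the 1700s is Sunday. For year 37: 37÷12 = 3 r 1, and 1÷4 = 0, so 3+1+0 = 4.
Sunday + 4 ≡ Thursday — that's 1737's doomsday.
In September the doomsday date is Sep 5.
Sep 13 is 8 days after Sep 5; 8 mod 7 = 1, so Thursday + 1 = Friday.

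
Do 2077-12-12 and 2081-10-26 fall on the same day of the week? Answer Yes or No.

From Dec 12, 2077 to Oct 26, 2081 is 1414 days.
1414 mod 7 = 0, so they are the same weekday.
(Dec 12, 2077 is a Sunday; Oct 26, 2081 is a Sunday.)

Yes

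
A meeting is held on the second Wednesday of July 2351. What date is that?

July 11, 2351

July 1, 2351 is a Sunday.
The first Wednesday is therefore July 4 (3 days later).
The second Wednesday is 4 + 1×7 = July 11.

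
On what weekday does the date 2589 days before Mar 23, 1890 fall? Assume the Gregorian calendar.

Monday

First find the weekday of Mar 23, 1890. Doomsday rule: the anchor day for the 1800s is Friday. For year 90: 90÷12 = 7 r 6, and 6÷4 = 1, so 7+6+1 = 14.
Friday + 14 ≡ Friday — that's 1890's doomsday.
In March the doomsday date is Mar 14.
Mar 23 is 9 days after Mar 14; 9 mod 7 = 2, so Friday + 2 = Sunday.
2589 mod 7 = 6, so 2589 days before a Sunday is Sunday − 6 = Monday.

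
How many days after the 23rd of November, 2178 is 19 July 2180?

604

Nov 23, 2178 → Nov 23, 2179: 365 days.
Nov 23, 2179 → Dec 23, 2179: 30 days (November has 30).
Dec 23, 2179 → Jan 23, 2180: 31 days (December has 31).
Jan 23, 2180 → Feb 23, 2180: 31 days (January has 31).
Feb 23, 2180 → Mar 23, 2180: 29 days (February has 29).
Mar 23, 2180 → Apr 23, 2180: 31 days (March has 31).
Apr 23, 2180 → May 23, 2180: 30 days (April has 30).
May 23, 2180 → Jun 23, 2180: 31 days (May has 31).
Jun 23, 2180 → Jul 19, 2180: 26 days.
Total: 604 days.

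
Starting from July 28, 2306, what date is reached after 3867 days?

+365 (one year) → Jul 28, 2307 (3502 left).
+366 (one year; includes Feb 29, 2308) → Jul 28, 2308 (3136 left).
+365 (one year) → Jul 28, 2309 (2771 left).
+365 (one year) → Jul 28, 2310 (2406 left).
+365 (one year) → Jul 28, 2311 (2041 left).
+366 (one year; includes Feb 29, 2312) → Jul 28, 2312 (1675 left).
+365 (one year) → Jul 28, 2313 (1310 left).
+365 (one year) → Jul 28, 2314 (945 left).
+365 (one year) → Jul 28, 2315 (580 left).
+366 (one year; includes Feb 29, 2316) → Jul 28, 2316 (214 left).
Jul has 31 days: +4 → Aug 1, 2316 (210 left).
Aug has 31 days: +31 → Sep 1, 2316 (179 left).
Sep has 30 days: +30 → Oct 1, 2316 (149 left).
Oct has 31 days: +31 → Nov 1, 2316 (118 left).
Nov has 30 days: +30 → Dec 1, 2316 (88 left).
Dec has 31 days: +31 → Jan 1, 2317 (57 left).
Jan has 31 days: +31 → Feb 1, 2317 (26 left).
+26 → Feb 27, 2317.

February 27, 2317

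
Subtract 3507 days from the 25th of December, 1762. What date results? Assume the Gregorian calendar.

−365 (one year) → Dec 25, 1761 (3142 left).
−365 (one year) → Dec 25, 1760 (2777 left).
−366 (one year; includes Feb 29, 1760) → Dec 25, 1759 (2411 left).
−365 (one year) → Dec 25, 1758 (2046 left).
−365 (one year) → Dec 25, 1757 (1681 left).
−365 (one year) → Dec 25, 1756 (1316 left).
−366 (one year; includes Feb 29, 1756) → Dec 25, 1755 (950 left).
−365 (one year) → Dec 25, 1754 (585 left).
−365 (one year) → Dec 25, 1753 (220 left).
−25 → Nov 30, 1753 (end of Nov, 30 days; 195 left).
−30 → Oct 31, 1753 (end of Oct, 31 days; 165 left).
−31 → Sep 30, 1753 (end of Sep, 30 days; 134 left).
−30 → Aug 31, 1753 (end of Aug, 31 days; 104 left).
−31 → Jul 31, 1753 (end of Jul, 31 days; 73 left).
−31 → Jun 30, 1753 (end of Jun, 30 days; 42 left).
−30 → May 31, 1753 (end of May, 31 days; 12 left).
−12 → May 19, 1753.

May 19, 1753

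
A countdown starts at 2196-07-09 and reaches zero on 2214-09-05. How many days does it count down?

6631

Jul 9, 2196 → Jul 9, 2197: 365 days.
Jul 9, 2197 → Jul 9, 2198: 365 days.
Jul 9, 2198 → Jul 9, 2199: 365 days.
Jul 9, 2199 → Jul 9, 2200: 365 days.
Jul 9, 2200 → Jul 9, 2201: 365 days.
Jul 9, 2201 → Jul 9, 2202: 365 days.
Jul 9, 2202 → Jul 9, 2203: 365 days.
Jul 9, 2203 → Jul 9, 2204: 366 days (Feb 29, 2204 is in that span).
Jul 9, 2204 → Jul 9, 2205: 365 days.
Jul 9, 2205 → Jul 9, 2206: 365 days.
Jul 9, 2206 → Jul 9, 2207: 365 days.
Jul 9, 2207 → Jul 9, 2208: 366 days (Feb 29, 2208 is in that span).
Jul 9, 2208 → Jul 9, 2209: 365 days.
Jul 9, 2209 → Jul 9, 2210: 365 days.
Jul 9, 2210 → Jul 9, 2211: 365 days.
Jul 9, 2211 → Jul 9, 2212: 366 days (Feb 29, 2212 is in that span).
Jul 9, 2212 → Jul 9, 2213: 365 days.
Jul 9, 2213 → Jul 9, 2214: 365 days.
Jul 9, 2214 → Aug 9, 2214: 31 days (July has 31).
Aug 9, 2214 → Sep 5, 2214: 27 days.
Total: 6631 days.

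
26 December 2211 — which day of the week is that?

Doomsday rule: the anchor day for the 2200s is Friday. For year 11: 11÷12 = 0 r 11, and 11÷4 = 2, so 0+11+2 = 13.
Friday + 13 ≡ Thursday — that's 2211's doomsday.
In December the doomsday date is Dec 12.
Dec 26 is 14 days after Dec 12; 14 mod 7 = 0, so Thursday + 0 = Thursday.

Thursday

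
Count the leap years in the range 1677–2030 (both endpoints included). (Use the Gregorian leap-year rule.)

85

Multiples of 4 in [1677,2030]: 88.
Of those, multiples of 100: 4 (not leap unless ÷400).
Multiples of 400: 1.
Leap years = 88 − 4 + 1 = 85.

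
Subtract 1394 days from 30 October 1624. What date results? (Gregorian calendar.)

−366 (one year; includes Feb 29, 1624) → Oct 30, 1623 (1028 left).
−365 (one year) → Oct 30, 1622 (663 left).
−365 (one year) → Oct 30, 1621 (298 left).
−30 → Sep 30, 1621 (end of Sep, 30 days; 268 left).
−30 → Aug 31, 1621 (end of Aug, 31 days; 238 left).
−31 → Jul 31, 1621 (end of Jul, 31 days; 207 left).
−31 → Jun 30, 1621 (end of Jun, 30 days; 176 left).
−30 → May 31, 1621 (end of May, 31 days; 146 left).
−31 → Apr 30, 1621 (end of Apr, 30 days; 115 left).
−30 → Mar 31, 1621 (end of Mar, 31 days; 85 left).
−31 → Feb 28, 1621 (end of Feb, 28 days; 54 left).
−28 → Jan 31, 1621 (end of Jan, 31 days; 26 left).
−26 → Jan 5, 1621.

January 5, 1621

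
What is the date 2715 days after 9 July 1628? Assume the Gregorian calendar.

December 15, 1635

+365 (one year) → Jul 9, 1629 (2350 left).
+365 (one year) → Jul 9, 1630 (1985 left).
+365 (one year) → Jul 9, 1631 (1620 left).
+366 (one year; includes Feb 29, 1632) → Jul 9, 1632 (1254 left).
+365 (one year) → Jul 9, 1633 (889 left).
+365 (one year) → Jul 9, 1634 (524 left).
+365 (one year) → Jul 9, 1635 (159 left).
Jul has 31 days: +23 → Aug 1, 1635 (136 left).
Aug has 31 days: +31 → Sep 1, 1635 (105 left).
Sep has 30 days: +30 → Oct 1, 1635 (75 left).
Oct has 31 days: +31 → Nov 1, 1635 (44 left).
Nov has 30 days: +30 → Dec 1, 1635 (14 left).
+14 → Dec 15, 1635.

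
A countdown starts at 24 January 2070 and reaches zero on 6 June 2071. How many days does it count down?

498

Jan 24, 2070 → Jan 24, 2071: 365 days.
Jan 24, 2071 → Feb 24, 2071: 31 days (January has 31).
Feb 24, 2071 → Mar 24, 2071: 28 days (February has 28).
Mar 24, 2071 → Apr 24, 2071: 31 days (March has 31).
Apr 24, 2071 → May 24, 2071: 30 days (April has 30).
May 24, 2071 → Jun 6, 2071: 13 days.
Total: 498 days.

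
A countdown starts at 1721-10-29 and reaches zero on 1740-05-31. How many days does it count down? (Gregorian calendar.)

6789

Oct 29, 1721 → Oct 29, 1722: 365 days.
Oct 29, 1722 → Oct 29, 1723: 365 days.
Oct 29, 1723 → Oct 29, 1724: 366 days (Feb 29, 1724 is in that span).
Oct 29, 1724 → Oct 29, 1725: 365 days.
Oct 29, 1725 → Oct 29, 1726: 365 days.
Oct 29, 1726 → Oct 29, 1727: 365 days.
Oct 29, 1727 → Oct 29, 1728: 366 days (Feb 29, 1728 is in that span).
Oct 29, 1728 → Oct 29, 1729: 365 days.
Oct 29, 1729 → Oct 29, 1730: 365 days.
Oct 29, 1730 → Oct 29, 1731: 365 days.
Oct 29, 1731 → Oct 29, 1732: 366 days (Feb 29, 1732 is in that span).
Oct 29, 1732 → Oct 29, 1733: 365 days.
Oct 29, 1733 → Oct 29, 1734: 365 days.
Oct 29, 1734 → Oct 29, 1735: 365 days.
Oct 29, 1735 → Oct 29, 1736: 366 days (Feb 29, 1736 is in that span).
Oct 29, 1736 → Oct 29, 1737: 365 days.
Oct 29, 1737 → Oct 29, 1738: 365 days.
Oct 29, 1738 → Oct 29, 1739: 365 days.
Oct 29, 1739 → Nov 29, 1739: 31 days (October has 31).
Nov 29, 1739 → Dec 29, 1739: 30 days (November has 30).
Dec 29, 1739 → Jan 29, 1740: 31 days (December has 31).
Jan 29, 1740 → Feb 29, 1740: 31 days (January has 31).
Feb 29, 1740 → Mar 29, 1740: 29 days (February has 29).
Mar 29, 1740 → Apr 29, 1740: 31 days (March has 31).
Apr 29, 1740 → May 29, 1740: 30 days (April has 30).
May 29, 1740 → May 31, 1740: 2 days.
Total: 6789 days.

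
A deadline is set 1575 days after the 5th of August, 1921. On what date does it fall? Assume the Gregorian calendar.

+365 (one year) → Aug 5, 1922 (1210 left).
+365 (one year) → Aug 5, 1923 (845 left).
+366 (one year; includes Feb 29, 1924) → Aug 5, 1924 (479 left).
+365 (one year) → Aug 5, 1925 (114 left).
Aug has 31 days: +27 → Sep 1, 1925 (87 left).
Sep has 30 days: +30 → Oct 1, 1925 (57 left).
Oct has 31 days: +31 → Nov 1, 1925 (26 left).
+26 → Nov 27, 1925.

November 27, 1925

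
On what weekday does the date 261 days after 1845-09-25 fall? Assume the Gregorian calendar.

Sep 25, 1845 is a Thursday.
261 mod 7 = 2, so 261 days after a Thursday is Thursday + 2 = Saturday.

Saturday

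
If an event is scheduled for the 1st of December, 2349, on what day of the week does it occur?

Thursday

Doomsday rule: the anchor day for the 2300s is Wednesday. For year 49: 49÷12 = 4 r 1, and 1÷4 = 0, so 4+1+0 = 5.
Wednesday + 5 ≡ Monday — that's 2349's doomsday.
In December the doomsday date is Dec 12.
Dec 1 is 11 days before Dec 12; 11 mod 7 = 4, so Monday − 4 = Thursday.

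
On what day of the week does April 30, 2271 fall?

Sunday

Doomsday rule: the anchor day for the 2200s is Friday. For year 71: 71÷12 = 5 r 11, and 11÷4 = 2, so 5+11+2 = 18.
Friday + 18 ≡ Tuesday — that's 2271's doomsday.
In April the doomsday date is Apr 4.
Apr 30 is 26 days after Apr 4; 26 mod 7 = 5, so Tuesday + 5 = Sunday.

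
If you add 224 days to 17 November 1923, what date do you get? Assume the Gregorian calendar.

Nov has 30 days: +14 → Dec 1, 1923 (210 left).
Dec has 31 days: +31 → Jan 1, 1924 (179 left).
Jan has 31 days: +31 → Feb 1, 1924 (148 left).
Feb has 29 days: +29 → Mar 1, 1924 (119 left).
Mar has 31 days: +31 → Apr 1, 1924 (88 left).
Apr has 30 days: +30 → May 1, 1924 (58 left).
May has 31 days: +31 → Jun 1, 1924 (27 left).
+27 → Jun 28, 1924.

June 28, 1924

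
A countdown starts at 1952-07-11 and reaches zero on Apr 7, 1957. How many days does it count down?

Jul 11, 1952 → Jul 11, 1953: 365 days.
Jul 11, 1953 → Jul 11, 1954: 365 days.
Jul 11, 1954 → Jul 11, 1955: 365 days.
Jul 11, 1955 → Jul 11, 1956: 366 days (Feb 29, 1956 is in that span).
Jul 11, 1956 → Aug 11, 1956: 31 days (July has 31).
Aug 11, 1956 → Sep 11, 1956: 31 days (August has 31).
Sep 11, 1956 → Oct 11, 1956: 30 days (September has 30).
Oct 11, 1956 → Nov 11, 1956: 31 days (October has 31).
Nov 11, 1956 → Dec 11, 1956: 30 days (November has 30).
Dec 11, 1956 → Jan 11, 1957: 31 days (December has 31).
Jan 11, 1957 → Feb 11, 1957: 31 days (January has 31).
Feb 11, 1957 → Mar 11, 1957: 28 days (February has 28).
Mar 11, 1957 → Apr 7, 1957: 27 days.
Total: 1731 days.

1731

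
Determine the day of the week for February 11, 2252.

Wednesday

Doomsday rule: the anchor day for the 2200s is Friday. For year 52: 52÷12 = 4 r 4, and 4÷4 = 1, so 4+4+1 = 9.
Friday + 9 ≡ Sunday — that's 2252's doomsday.
In February the doomsday date is Feb 29 (2252 is a leap year (divisible by 4)).
Feb 11 is 18 days before Feb 29; 18 mod 7 = 4, so Sunday − 4 = Wednesday.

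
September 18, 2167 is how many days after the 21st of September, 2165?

727

Sep 21, 2165 → Sep 21, 2166: 365 days.
Sep 21, 2166 → Oct 21, 2166: 30 days (September has 30).
Oct 21, 2166 → Nov 21, 2166: 31 days (October has 31).
Nov 21, 2166 → Dec 21, 2166: 30 days (November has 30).
Dec 21, 2166 → Jan 21, 2167: 31 days (December has 31).
Jan 21, 2167 → Feb 21, 2167: 31 days (January has 31).
Feb 21, 2167 → Mar 21, 2167: 28 days (February has 28).
Mar 21, 2167 → Apr 21, 2167: 31 days (March has 31).
Apr 21, 2167 → May 21, 2167: 30 days (April has 30).
May 21, 2167 → Jun 21, 2167: 31 days (May has 31).
Jun 21, 2167 → Jul 21, 2167: 30 days (June has 30).
Jul 21, 2167 → Aug 21, 2167: 31 days (July has 31).
Aug 21, 2167 → Sep 18, 2167: 28 days.
Total: 727 days.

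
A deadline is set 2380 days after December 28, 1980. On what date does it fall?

July 5, 1987

+365 (one year) → Dec 28, 1981 (2015 left).
+365 (one year) → Dec 28, 1982 (1650 left).
+365 (one year) → Dec 28, 1983 (1285 left).
+366 (one year; includes Feb 29, 1984) → Dec 28, 1984 (919 left).
+365 (one year) → Dec 28, 1985 (554 left).
+365 (one year) → Dec 28, 1986 (189 left).
Dec has 31 days: +4 → Jan 1, 1987 (185 left).
Jan has 31 days: +31 → Feb 1, 1987 (154 left).
Feb has 28 days: +28 → Mar 1, 1987 (126 left).
Mar has 31 days: +31 → Apr 1, 1987 (95 left).
Apr has 30 days: +30 → May 1, 1987 (65 left).
May has 31 days: +31 → Jun 1, 1987 (34 left).
Jun has 30 days: +30 → Jul 1, 1987 (4 left).
+4 → Jul 5, 1987.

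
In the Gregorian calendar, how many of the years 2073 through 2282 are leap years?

50

Multiples of 4 in [2073,2282]: 52.
Of those, multiples of 100: 2 (not leap unless ÷400).
Multiples of 400: 0.
Leap years = 52 − 2 + 0 = 50.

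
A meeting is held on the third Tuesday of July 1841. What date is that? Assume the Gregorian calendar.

July 1, 1841 is a Thursday.
The first Tuesday is therefore July 6 (5 days later).
The third Tuesday is 6 + 2×7 = July 20.

July 20, 1841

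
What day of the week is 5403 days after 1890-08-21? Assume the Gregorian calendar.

Aug 21, 1890 is a Thursday.
5403 mod 7 = 6, so 5403 days after a Thursday is Thursday + 6 = Wednesday.

Wednesday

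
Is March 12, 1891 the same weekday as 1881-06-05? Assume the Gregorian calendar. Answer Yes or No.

From Jun 5, 1881 to Mar 12, 1891 is 3567 days.
3567 mod 7 = 4, so they are different weekdays.
(Jun 5, 1881 is a Sunday; Mar 12, 1891 is a Thursday.)

No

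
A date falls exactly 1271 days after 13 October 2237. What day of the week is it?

First find the weekday of Oct 13, 2237. Doomsday rule: the anchor day for the 2200s is Friday. For year 37: 37÷12 = 3 r 1, and 1÷4 = 0, so 3+1+0 = 4.
Friday + 4 ≡ Tuesday — that's 2237's doomsday.
In October the doomsday date is Oct 10.
Oct 13 is 3 days after Oct 10; 3 mod 7 = 3, so Tuesday + 3 = Friday.
1271 mod 7 = 4, so 1271 days after a Friday is Friday + 4 = Tuesday.

Tuesday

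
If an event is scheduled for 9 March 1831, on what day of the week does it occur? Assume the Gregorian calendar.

Wednesday

Doomsday rule: the anchor day for the 1800s is Friday. For year 31: 31÷12 = 2 r 7, and 7÷4 = 1, so 2+7+1 = 10.
Friday + 10 ≡ Monday — that's 1831's doomsday.
In March the doomsday date is Mar 14.
Mar 9 is 5 days before Mar 14; 5 mod 7 = 5, so Monday − 5 = Wednesday.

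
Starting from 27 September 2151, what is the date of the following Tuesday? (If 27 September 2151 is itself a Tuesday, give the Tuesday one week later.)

September 28, 2151

Sep 27, 2151 is a Monday.
From Monday to the next Tuesday is 1 day.
Sep 27, 2151 + 1 = Sep 28, 2151.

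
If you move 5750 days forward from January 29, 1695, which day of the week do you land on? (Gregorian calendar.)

Tuesday

First find the weekday of Jan 29, 1695. Doomsday rule: the anchor day for the 1600s is Tuesday. For year 95: 95÷12 = 7 r 11, and 11÷4 = 2, so 7+11+2 = 20.
Tuesday + 20 ≡ Monday — that's 1695's doomsday.
In January the doomsday date is Jan 3 (1695 is not a leap year).
Jan 29 is 26 days after Jan 3; 26 mod 7 = 5, so Monday + 5 = Saturday.
5750 mod 7 = 3, so 5750 days after a Saturday is Saturday + 3 = Tuesday.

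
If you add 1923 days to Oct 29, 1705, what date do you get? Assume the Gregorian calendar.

February 3, 1711

+365 (one year) → Oct 29, 1706 (1558 left).
+365 (one year) → Oct 29, 1707 (1193 left).
+366 (one year; includes Feb 29, 1708) → Oct 29, 1708 (827 left).
+365 (one year) → Oct 29, 1709 (462 left).
+365 (one year) → Oct 29, 1710 (97 left).
Oct has 31 days: +3 → Nov 1, 1710 (94 left).
Nov has 30 days: +30 → Dec 1, 1710 (64 left).
Dec has 31 days: +31 → Jan 1, 1711 (33 left).
Jan has 31 days: +31 → Feb 1, 1711 (2 left).
+2 → Feb 3, 1711.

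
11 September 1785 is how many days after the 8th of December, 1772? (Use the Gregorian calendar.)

Dec 8, 1772 → Dec 8, 1773: 365 days.
Dec 8, 1773 → Dec 8, 1774: 365 days.
Dec 8, 1774 → Dec 8, 1775: 365 days.
Dec 8, 1775 → Dec 8, 1776: 366 days (Feb 29, 1776 is in that span).
Dec 8, 1776 → Dec 8, 1777: 365 days.
Dec 8, 1777 → Dec 8, 1778: 365 days.
Dec 8, 1778 → Dec 8, 1779: 365 days.
Dec 8, 1779 → Dec 8, 1780: 366 days (Feb 29, 1780 is in that span).
Dec 8, 1780 → Dec 8, 1781: 365 days.
Dec 8, 1781 → Dec 8, 1782: 365 days.
Dec 8, 1782 → Dec 8, 1783: 365 days.
Dec 8, 1783 → Dec 8, 1784: 366 days (Feb 29, 1784 is in that span).
Dec 8, 1784 → Jan 8, 1785: 31 days (December has 31).
Jan 8, 1785 → Feb 8, 1785: 31 days (January has 31).
Feb 8, 1785 → Mar 8, 1785: 28 days (February has 28).
Mar 8, 1785 → Apr 8, 1785: 31 days (March has 31).
Apr 8, 1785 → May 8, 1785: 30 days (April has 30).
May 8, 1785 → Jun 8, 1785: 31 days (May has 31).
Jun 8, 1785 → Jul 8, 1785: 30 days (June has 30).
Jul 8, 1785 → Aug 8, 1785: 31 days (July has 31).
Aug 8, 1785 → Sep 8, 1785: 31 days (August has 31).
Sep 8, 1785 → Sep 11, 1785: 3 days.
Total: 4660 days.

4660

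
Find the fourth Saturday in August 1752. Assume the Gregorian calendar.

August 26, 1752

August 1, 1752 is a Tuesday.
The first Saturday is therefore August 5 (4 days later).
The fourth Saturday is 5 + 3×7 = August 26.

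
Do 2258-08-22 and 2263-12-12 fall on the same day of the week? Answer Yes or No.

No

From Aug 22, 2258 to Dec 12, 2263 is 1938 days.
1938 mod 7 = 6, so they are different weekdays.
(Aug 22, 2258 is a Sunday; Dec 12, 2263 is a Saturday.)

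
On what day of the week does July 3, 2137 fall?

Doomsday rule: the anchor day for the 2100s is Sunday. For year 37: 37÷12 = 3 r 1, and 1÷4 = 0, so 3+1+0 = 4.
Sunday + 4 ≡ Thursday — that's 2137's doomsday.
In July the doomsday date is Jul 11.
Jul 3 is 8 days before Jul 11; 8 mod 7 = 1, so Thursday − 1 = Wednesday.

Wednesday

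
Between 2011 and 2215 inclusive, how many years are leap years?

49

Multiples of 4 in [2011,2215]: 51.
Of those, multiples of 100: 2 (not leap unless ÷400).
Multiples of 400: 0.
Leap years = 51 − 2 + 0 = 49.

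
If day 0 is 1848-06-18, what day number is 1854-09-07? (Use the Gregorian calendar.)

Jun 18, 1848 → Jun 18, 1849: 365 days.
Jun 18, 1849 → Jun 18, 1850: 365 days.
Jun 18, 1850 → Jun 18, 1851: 365 days.
Jun 18, 1851 → Jun 18, 1852: 366 days (Feb 29, 1852 is in that span).
Jun 18, 1852 → Jun 18, 1853: 365 days.
Jun 18, 1853 → Jun 18, 1854: 365 days.
Jun 18, 1854 → Jul 18, 1854: 30 days (June has 30).
Jul 18, 1854 → Aug 18, 1854: 31 days (July has 31).
Aug 18, 1854 → Sep 7, 1854: 20 days.
Total: 2272 days.

2272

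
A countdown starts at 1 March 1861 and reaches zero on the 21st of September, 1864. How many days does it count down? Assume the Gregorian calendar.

1300

Mar 1, 1861 → Mar 1, 1862: 365 days.
Mar 1, 1862 → Mar 1, 1863: 365 days.
Mar 1, 1863 → Mar 1, 1864: 366 days (Feb 29, 1864 is in that span).
Mar 1, 1864 → Apr 1, 1864: 31 days (March has 31).
Apr 1, 1864 → May 1, 1864: 30 days (April has 30).
May 1, 1864 → Jun 1, 1864: 31 days (May has 31).
Jun 1, 1864 → Jul 1, 1864: 30 days (June has 30).
Jul 1, 1864 → Aug 1, 1864: 31 days (July has 31).
Aug 1, 1864 → Sep 1, 1864: 31 days (August has 31).
Sep 1, 1864 → Sep 21, 1864: 20 days.
Total: 1300 days.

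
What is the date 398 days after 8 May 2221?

May has 31 days: +24 → Jun 1, 2221 (374 left).
Jun has 30 days: +30 → Jul 1, 2221 (344 left).
Jul has 31 days: +31 → Aug 1, 2221 (313 left).
Aug has 31 days: +31 → Sep 1, 2221 (282 left).
Sep has 30 days: +30 → Oct 1, 2221 (252 left).
Oct has 31 days: +31 → Nov 1, 2221 (221 left).
Nov has 30 days: +30 → Dec 1, 2221 (191 left).
Dec has 31 days: +31 → Jan 1, 2222 (160 left).
Jan has 31 days: +31 → Feb 1, 2222 (129 left).
Feb has 28 days: +28 → Mar 1, 2222 (101 left).
Mar has 31 days: +31 → Apr 1, 2222 (70 left).
Apr has 30 days: +30 → May 1, 2222 (40 left).
May has 31 days: +31 → Jun 1, 2222 (9 left).
+9 → Jun 10, 2222.

June 10, 2222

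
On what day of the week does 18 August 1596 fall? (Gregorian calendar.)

Doomsday rule: the anchor day for the 1500s is Wednesday. For year 96: 96÷12 = 8 r 0, and 0÷4 = 0, so 8+0+0 = 8.
Wednesday + 8 ≡ Thursday — that's 1596's doomsday.
In August the doomsday date is Aug 8.
Aug 18 is 10 days after Aug 8; 10 mod 7 = 3, so Thursday + 3 = Sunday.

Sunday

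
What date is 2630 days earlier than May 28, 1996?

−366 (one year; includes Feb 29, 1996) → May 28, 1995 (2264 left).
−365 (one year) → May 28, 1994 (1899 left).
−365 (one year) → May 28, 1993 (1534 left).
−365 (one year) → May 28, 1992 (1169 left).
−366 (one year; includes Feb 29, 1992) → May 28, 1991 (803 left).
−365 (one year) → May 28, 1990 (438 left).
−365 (one year) → May 28, 1989 (73 left).
−28 → Apr 30, 1989 (end of Apr, 30 days; 45 left).
−30 → Mar 31, 1989 (end of Mar, 31 days; 15 left).
−15 → Mar 16, 1989.

March 16, 1989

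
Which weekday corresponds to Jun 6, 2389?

Doomsday rule: the anchor day for the 2300s is Wednesday. For year 89: 89÷12 = 7 r 5, and 5÷4 = 1, so 7+5+1 = 13.
Wednesday + 13 ≡ Tuesday — that's 2389's doomsday.
In June the doomsday date is Jun 6.
Jun 6 is the doomsday itself: Tuesday.

Tuesday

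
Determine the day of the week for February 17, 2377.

Thursday

Doomsday rule: the anchor day for the 2300s is Wednesday. For year 77: 77÷12 = 6 r 5, and 5÷4 = 1, so 6+5+1 = 12.
Wednesday + 12 ≡ Monday — that's 2377's doomsday.
In February the doomsday date is Feb 28 (2377 is not a leap year).
Feb 17 is 11 days before Feb 28; 11 mod 7 = 4, so Monday − 4 = Thursday.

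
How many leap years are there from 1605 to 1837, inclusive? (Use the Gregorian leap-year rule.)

56

Multiples of 4 in [1605,1837]: 58.
Of those, multiples of 100: 2 (not leap unless ÷400).
Multiples of 400: 0.
Leap years = 58 − 2 + 0 = 56.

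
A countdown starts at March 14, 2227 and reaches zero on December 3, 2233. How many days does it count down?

Mar 14, 2227 → Mar 14, 2228: 366 days (Feb 29, 2228 is in that span).
Mar 14, 2228 → Mar 14, 2229: 365 days.
Mar 14, 2229 → Mar 14, 2230: 365 days.
Mar 14, 2230 → Mar 14, 2231: 365 days.
Mar 14, 2231 → Mar 14, 2232: 366 days (Feb 29, 2232 is in that span).
Mar 14, 2232 → Mar 14, 2233: 365 days.
Mar 14, 2233 → Apr 14, 2233: 31 days (March has 31).
Apr 14, 2233 → May 14, 2233: 30 days (April has 30).
May 14, 2233 → Jun 14, 2233: 31 days (May has 31).
Jun 14, 2233 → Jul 14, 2233: 30 days (June has 30).
Jul 14, 2233 → Aug 14, 2233: 31 days (July has 31).
Aug 14, 2233 → Sep 14, 2233: 31 days (August has 31).
Sep 14, 2233 → Oct 14, 2233: 30 days (September has 30).
Oct 14, 2233 → Nov 14, 2233: 31 days (October has 31).
Nov 14, 2233 → Dec 3, 2233: 19 days.
Total: 2456 days.

2456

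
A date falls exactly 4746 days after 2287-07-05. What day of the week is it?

Tuesday

First find the weekday of Jul 5, 2287. Doomsday rule: the anchor day for the 2200s is Friday. For year 87: 87÷12 = 7 r 3, and 3÷4 = 0, so 7+3+0 = 10.
Friday + 10 ≡ Monday — that's 2287's doomsday.
In July the doomsday date is Jul 11.
Jul 5 is 6 days before Jul 11; 6 mod 7 = 6, so Monday − 6 = Tuesday.
4746 mod 7 = 0, so 4746 days after a Tuesday is Tuesday + 0 = Tuesday.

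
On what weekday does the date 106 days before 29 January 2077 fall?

First find the weekday of Jan 29, 2077. Doomsday rule: the anchor day for the 2000s is Tuesday. For year 77: 77÷12 = 6 r 5, and 5÷4 = 1, so 6+5+1 = 12.
Tuesday + 12 ≡ Sunday — that's 2077's doomsday.
In January the doomsday date is Jan 3 (2077 is not a leap year).
Jan 29 is 26 days after Jan 3; 26 mod 7 = 5, so Sunday + 5 = Friday.
106 mod 7 = 1, so 106 days before a Friday is Friday − 1 = Thursday.

Thursday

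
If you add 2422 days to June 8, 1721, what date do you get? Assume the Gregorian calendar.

January 25, 1728

+365 (one year) → Jun 8, 1722 (2057 left).
+365 (one year) → Jun 8, 1723 (1692 left).
+366 (one year; includes Feb 29, 1724) → Jun 8, 1724 (1326 left).
+365 (one year) → Jun 8, 1725 (961 left).
+365 (one year) → Jun 8, 1726 (596 left).
+365 (one year) → Jun 8, 1727 (231 left).
Jun has 30 days: +23 → Jul 1, 1727 (208 left).
Jul has 31 days: +31 → Aug 1, 1727 (177 left).
Aug has 31 days: +31 → Sep 1, 1727 (146 left).
Sep has 30 days: +30 → Oct 1, 1727 (116 left).
Oct has 31 days: +31 → Nov 1, 1727 (85 left).
Nov has 30 days: +30 → Dec 1, 1727 (55 left).
Dec has 31 days: +31 → Jan 1, 1728 (24 left).
+24 → Jan 25, 1728.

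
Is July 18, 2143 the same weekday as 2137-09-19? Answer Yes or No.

From Sep 19, 2137 to Jul 18, 2143 is 2128 days.
2128 mod 7 = 0, so they are the same weekday.
(Sep 19, 2137 is a Thursday; Jul 18, 2143 is a Thursday.)

Yes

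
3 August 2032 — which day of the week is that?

Tuesday

Doomsday rule: the anchor day for the 2000s is Tuesday. For year 32: 32÷12 = 2 r 8, and 8÷4 = 2, so 2+8+2 = 12.
Tuesday + 12 ≡ Sunday — that's 2032's doomsday.
In August the doomsday date is Aug 8.
Aug 3 is 5 days before Aug 8; 5 mod 7 = 5, so Sunday − 5 = Tuesday.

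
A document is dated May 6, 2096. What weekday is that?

January 1, 2096 is a Sunday.
Jan 1, 2096 → Feb 1, 2096: 31 days (January has 31).
Feb 1, 2096 → Mar 1, 2096: 29 days (February has 29).
Mar 1, 2096 → Apr 1, 2096: 31 days (March has 31).
Apr 1, 2096 → May 1, 2096: 30 days (April has 30).
May 1, 2096 → May 6, 2096: 5 days.
Total: 126 days.
126 mod 7 = 0, so Sunday + 0 = Sunday.

Sunday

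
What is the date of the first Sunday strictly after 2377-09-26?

October 2, 2377

Sep 26, 2377 is a Monday.
From Monday to the next Sunday is 6 days.
Sep 26, 2377 + 6 = Oct 2, 2377.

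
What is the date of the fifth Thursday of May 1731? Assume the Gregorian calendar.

May 31, 1731

May 1, 1731 is a Tuesday.
The first Thursday is therefore May 3 (2 days later).
The fifth Thursday is 3 + 4×7 = May 31.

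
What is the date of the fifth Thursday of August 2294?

August 1, 2294 is a Wednesday.
The first Thursday is therefore August 2 (1 days later).
The fifth Thursday is 2 + 4×7 = August 30.

August 30, 2294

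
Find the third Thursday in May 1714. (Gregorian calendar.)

May 1, 1714 is a Tuesday.
The first Thursday is therefore May 3 (2 days later).
The third Thursday is 3 + 2×7 = May 17.

May 17, 1714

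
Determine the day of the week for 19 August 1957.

Doomsday rule: the anchor day for the 1900s is Wednesday. For year 57: 57÷12 = 4 r 9, and 9÷4 = 2, so 4+9+2 = 15.
Wednesday + 15 ≡ Thursday — that's 1957's doomsday.
In August the doomsday date is Aug 8.
Aug 19 is 11 days after Aug 8; 11 mod 7 = 4, so Thursday + 4 = Monday.

Monday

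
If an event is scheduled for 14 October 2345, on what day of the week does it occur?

Sunday

Doomsday rule: the anchor day for the 2300s is Wednesday. For year 45: 45÷12 = 3 r 9, and 9÷4 = 2, so 3+9+2 = 14.
Wednesday + 14 ≡ Wednesday — that's 2345's doomsday.
In October the doomsday date is Oct 10.
Oct 14 is 4 days after Oct 10; 4 mod 7 = 4, so Wednesday + 4 = Sunday.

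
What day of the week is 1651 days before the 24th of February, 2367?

Saturday

Feb 24, 2367 is a Friday.
1651 mod 7 = 6, so 1651 days before a Friday is Friday − 6 = Saturday.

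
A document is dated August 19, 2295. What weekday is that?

Monday

Doomsday rule: the anchor day for the 2200s is Friday. For year 95: 95÷12 = 7 r 11, and 11÷4 = 2, so 7+11+2 = 20.
Friday + 20 ≡ Thursday — that's 2295's doomsday.
In August the doomsday date is Aug 8.
Aug 19 is 11 days after Aug 8; 11 mod 7 = 4, so Thursday + 4 = Monday.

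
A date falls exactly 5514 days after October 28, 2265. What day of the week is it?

Thursday

First find the weekday of Oct 28, 2265. Doomsday rule: the anchor day for the 2200s is Friday. For year 65: 65÷12 = 5 r 5, and 5÷4 = 1, so 5+5+1 = 11.
Friday + 11 ≡ Tuesday — that's 2265's doomsday.
In October the doomsday date is Oct 10.
Oct 28 is 18 days after Oct 10; 18 mod 7 = 4, so Tuesday + 4 = Saturday.
5514 mod 7 = 5, so 5514 days after a Saturday is Saturday + 5 = Thursday.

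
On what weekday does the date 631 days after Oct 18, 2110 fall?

First find the weekday of Oct 18, 2110. Doomsday rule: the anchor day for the 2100s is Sunday. For year 10: 10÷12 = 0 r 10, and 10÷4 = 2, so 0+10+2 = 12.
Sunday + 12 ≡ Friday — that's 2110's doomsday.
In October the doomsday date is Oct 10.
Oct 18 is 8 days after Oct 10; 8 mod 7 = 1, so Friday + 1 = Saturday.
631 mod 7 = 1, so 631 days after a Saturday is Saturday + 1 = Sunday.

Sunday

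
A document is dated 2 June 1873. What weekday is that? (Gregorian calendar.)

Doomsday rule: the anchor day for the 1800s is Friday. For year 73: 73÷12 = 6 r 1, and 1÷4 = 0, so 6+1+0 = 7.
Friday + 7 ≡ Friday — that's 1873's doomsday.
In June the doomsday date is Jun 6.
Jun 2 is 4 days before Jun 6; 4 mod 7 = 4, so Friday − 4 = Monday.

Monday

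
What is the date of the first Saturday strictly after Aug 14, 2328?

August 18, 2328

Aug 14, 2328 is a Tuesday.
From Tuesday to the next Saturday is 4 days.
Aug 14, 2328 + 4 = Aug 18, 2328.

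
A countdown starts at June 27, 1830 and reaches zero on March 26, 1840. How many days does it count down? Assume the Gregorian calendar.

3560

Jun 27, 1830 → Jun 27, 1831: 365 days.
Jun 27, 1831 → Jun 27, 1832: 366 days (Feb 29, 1832 is in that span).
Jun 27, 1832 → Jun 27, 1833: 365 days.
Jun 27, 1833 → Jun 27, 1834: 365 days.
Jun 27, 1834 → Jun 27, 1835: 365 days.
Jun 27, 1835 → Jun 27, 1836: 366 days (Feb 29, 1836 is in that span).
Jun 27, 1836 → Jun 27, 1837: 365 days.
Jun 27, 1837 → Jun 27, 1838: 365 days.
Jun 27, 1838 → Jun 27, 1839: 365 days.
Jun 27, 1839 → Jul 27, 1839: 30 days (June has 30).
Jul 27, 1839 → Aug 27, 1839: 31 days (July has 31).
Aug 27, 1839 → Sep 27, 1839: 31 days (August has 31).
Sep 27, 1839 → Oct 27, 1839: 30 days (September has 30).
Oct 27, 1839 → Nov 27, 1839: 31 days (October has 31).
Nov 27, 1839 → Dec 27, 1839: 30 days (November has 30).
Dec 27, 1839 → Jan 27, 1840: 31 days (December has 31).
Jan 27, 1840 → Feb 27, 1840: 31 days (January has 31).
Feb 27, 1840 → Mar 26, 1840: 28 days.
Total: 3560 days.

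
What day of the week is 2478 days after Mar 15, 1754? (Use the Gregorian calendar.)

Mar 15, 1754 is a Friday.
2478 mod 7 = 0, so 2478 days after a Friday is Friday + 0 = Friday.

Friday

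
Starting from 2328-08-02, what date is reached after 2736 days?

January 29, 2336

+365 (one year) → Aug 2, 2329 (2371 left).
+365 (one year) → Aug 2, 2330 (2006 left).
+365 (one year) → Aug 2, 2331 (1641 left).
+366 (one year; includes Feb 29, 2332) → Aug 2, 2332 (1275 left).
+365 (one year) → Aug 2, 2333 (910 left).
+365 (one year) → Aug 2, 2334 (545 left).
+365 (one year) → Aug 2, 2335 (180 left).
Aug has 31 days: +30 → Sep 1, 2335 (150 left).
Sep has 30 days: +30 → Oct 1, 2335 (120 left).
Oct has 31 days: +31 → Nov 1, 2335 (89 left).
Nov has 30 days: +30 → Dec 1, 2335 (59 left).
Dec has 31 days: +31 → Jan 1, 2336 (28 left).
+28 → Jan 29, 2336.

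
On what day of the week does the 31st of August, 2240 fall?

Monday

Doomsday rule: the anchor day for the 2200s is Friday. For year 40: 40÷12 = 3 r 4, and 4÷4 = 1, so 3+4+1 = 8.
Friday + 8 ≡ Saturday — that's 2240's doomsday.
In August the doomsday date is Aug 8.
Aug 31 is 23 days after Aug 8; 23 mod 7 = 2, so Saturday + 2 = Monday.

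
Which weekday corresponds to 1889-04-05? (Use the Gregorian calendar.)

Doomsday rule: the anchor day for the 1800s is Friday. For year 89: 89÷12 = 7 r 5, and 5÷4 = 1, so 7+5+1 = 13.
Friday + 13 ≡ Thursday — that's 1889's doomsday.
In April the doomsday date is Apr 4.
Apr 5 is 1 day after Apr 4; 1 mod 7 = 1, so Thursday + 1 = Friday.

Friday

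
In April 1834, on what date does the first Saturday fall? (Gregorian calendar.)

April 5, 1834

April 1, 1834 is a Tuesday.
The first Saturday is therefore April 5 (4 days later).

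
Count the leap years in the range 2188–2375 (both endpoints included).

Multiples of 4 in [2188,2375]: 47.
Of those, multiples of 100: 2 (not leap unless ÷400).
Multiples of 400: 0.
Leap years = 47 − 2 + 0 = 45.

45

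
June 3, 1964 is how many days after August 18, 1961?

Aug 18, 1961 → Aug 18, 1962: 365 days.
Aug 18, 1962 → Aug 18, 1963: 365 days.
Aug 18, 1963 → Sep 18, 1963: 31 days (August has 31).
Sep 18, 1963 → Oct 18, 1963: 30 days (September has 30).
Oct 18, 1963 → Nov 18, 1963: 31 days (October has 31).
Nov 18, 1963 → Dec 18, 1963: 30 days (November has 30).
Dec 18, 1963 → Jan 18, 1964: 31 days (December has 31).
Jan 18, 1964 → Feb 18, 1964: 31 days (January has 31).
Feb 18, 1964 → Mar 18, 1964: 29 days (February has 29).
Mar 18, 1964 → Apr 18, 1964: 31 days (March has 31).
Apr 18, 1964 → May 18, 1964: 30 days (April has 30).
May 18, 1964 → Jun 3, 1964: 16 days.
Total: 1020 days.

1020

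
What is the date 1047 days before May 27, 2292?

−366 (one year; includes Feb 29, 2292) → May 27, 2291 (681 left).
−365 (one year) → May 27, 2290 (316 left).
−27 → Apr 30, 2290 (end of Apr, 30 days; 289 left).
−30 → Mar 31, 2290 (end of Mar, 31 days; 259 left).
−31 → Feb 28, 2290 (end of Feb, 28 days; 228 left).
−28 → Jan 31, 2290 (end of Jan, 31 days; 200 left).
−31 → Dec 31, 2289 (end of Dec, 31 days; 169 left).
−31 → Nov 30, 2289 (end of Nov, 30 days; 138 left).
−30 → Oct 31, 2289 (end of Oct, 31 days; 108 left).
−31 → Sep 30, 2289 (end of Sep, 30 days; 77 left).
−30 → Aug 31, 2289 (end of Aug, 31 days; 47 left).
−31 → Jul 31, 2289 (end of Jul, 31 days; 16 left).
−16 → Jul 15, 2289.

July 15, 2289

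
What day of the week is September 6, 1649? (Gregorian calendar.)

Doomsday rule: the anchor day for the 1600s is Tuesday. For year 49: 49÷12 = 4 r 1, and 1÷4 = 0, so 4+1+0 = 5.
Tuesday + 5 ≡ Sunday — that's 1649's doomsday.
In September the doomsday date is Sep 5.
Sep 6 is 1 day after Sep 5; 1 mod 7 = 1, so Sunday + 1 = Monday.

Monday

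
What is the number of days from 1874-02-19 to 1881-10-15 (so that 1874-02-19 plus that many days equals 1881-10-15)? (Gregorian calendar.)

Feb 19, 1874 → Feb 19, 1875: 365 days.
Feb 19, 1875 → Feb 19, 1876: 365 days.
Feb 19, 1876 → Feb 19, 1877: 366 days (Feb 29, 1876 is in that span).
Feb 19, 1877 → Feb 19, 1878: 365 days.
Feb 19, 1878 → Feb 19, 1879: 365 days.
Feb 19, 1879 → Feb 19, 1880: 365 days.
Feb 19, 1880 → Feb 19, 1881: 366 days (Feb 29, 1880 is in that span).
Feb 19, 1881 → Mar 19, 1881: 28 days (February has 28).
Mar 19, 1881 → Apr 19, 1881: 31 days (March has 31).
Apr 19, 1881 → May 19, 1881: 30 days (April has 30).
May 19, 1881 → Jun 19, 1881: 31 days (May has 31).
Jun 19, 1881 → Jul 19, 1881: 30 days (June has 30).
Jul 19, 1881 → Aug 19, 1881: 31 days (July has 31).
Aug 19, 1881 → Sep 19, 1881: 31 days (August has 31).
Sep 19, 1881 → Oct 15, 1881: 26 days.
Total: 2795 days.

2795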